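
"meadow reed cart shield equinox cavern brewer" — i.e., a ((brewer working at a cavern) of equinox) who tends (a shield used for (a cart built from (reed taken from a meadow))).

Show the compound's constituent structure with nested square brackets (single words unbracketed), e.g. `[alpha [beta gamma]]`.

Overall it is a kind of brewer (specifically "equinox cavern brewer"); the modifier is "meadow reed cart shield".
"meadow reed cart shield" → head "shield", modifier "meadow reed cart".
"meadow reed cart" → head "cart", modifier "meadow reed".
"meadow reed" → head "reed", modifier "meadow".
"equinox cavern brewer" → head "brewer" (specifically "cavern brewer"), modifier "equinox".
"cavern brewer" → head "brewer", modifier "cavern".
So the structure is [[[[meadow reed] cart] shield] [equinox [cavern brewer]]].

[[[[meadow reed] cart] shield] [equinox [cavern brewer]]]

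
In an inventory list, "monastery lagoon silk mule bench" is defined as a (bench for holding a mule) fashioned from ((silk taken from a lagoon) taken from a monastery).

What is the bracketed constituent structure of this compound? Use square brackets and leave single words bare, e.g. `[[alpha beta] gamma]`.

Whole compound: head "bench" (specifically "mule bench"), modifier "monastery lagoon silk".
Inside "monastery lagoon silk": head "silk" (specifically "lagoon silk"), modifier "monastery".
Inside "lagoon silk": head "silk", modifier "lagoon".
Inside "mule bench": head "bench", modifier "mule".
Putting it together: [[monastery [lagoon silk]] [mule bench]].

[[monastery [lagoon silk]] [mule bench]]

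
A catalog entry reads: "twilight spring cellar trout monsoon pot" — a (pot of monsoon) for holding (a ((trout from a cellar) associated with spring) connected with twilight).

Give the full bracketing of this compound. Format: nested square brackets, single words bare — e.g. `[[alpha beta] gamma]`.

The outermost head in the paraphrase is "pot" (specifically "monsoon pot"), modified by "twilight spring cellar trout".
"twilight spring cellar trout" → head "trout" (specifically "spring cellar trout"), modifier "twilight".
"spring cellar trout" → head "trout" (specifically "cellar trout"), modifier "spring".
"cellar trout" → head "trout", modifier "cellar".
"monsoon pot" → head "pot", modifier "monsoon".
Assembled: [[twilight [spring [cellar trout]]] [monsoon pot]].

[[twilight [spring [cellar trout]]] [monsoon pot]]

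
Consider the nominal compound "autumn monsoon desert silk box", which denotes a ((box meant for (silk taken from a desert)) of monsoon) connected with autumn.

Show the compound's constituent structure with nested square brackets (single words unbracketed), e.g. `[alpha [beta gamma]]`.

[autumn [monsoon [[desert silk] box]]]

At the top level: head "box" (specifically "monsoon desert silk box"); modifier "autumn".
Inside "monsoon desert silk box": head "box" (specifically "desert silk box"), modifier "monsoon".
Inside "desert silk box": head "box", modifier "desert silk".
Inside "desert silk": head "silk", modifier "desert".
So the structure is [autumn [monsoon [[desert silk] box]]].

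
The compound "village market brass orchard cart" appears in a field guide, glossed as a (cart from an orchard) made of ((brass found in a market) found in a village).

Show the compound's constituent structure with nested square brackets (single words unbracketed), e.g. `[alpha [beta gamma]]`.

[[village [market brass]] [orchard cart]]

The outermost head in the paraphrase is "cart" (specifically "orchard cart"), modified by "village market brass".
Inside "village market brass": head "brass" (specifically "market brass"), modifier "village".
Inside "market brass": head "brass", modifier "market".
Inside "orchard cart": head "cart", modifier "orchard".
So the structure is [[village [market brass]] [orchard cart]].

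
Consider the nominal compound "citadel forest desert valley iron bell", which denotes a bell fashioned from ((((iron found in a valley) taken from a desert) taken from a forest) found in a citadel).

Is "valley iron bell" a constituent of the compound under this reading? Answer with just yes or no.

no

The top-level split is [citadel forest desert valley iron] [bell]; the full structure is [[citadel [forest [desert [valley iron]]]] bell].
"valley iron bell" straddles a constituent boundary, so it is not a single unit.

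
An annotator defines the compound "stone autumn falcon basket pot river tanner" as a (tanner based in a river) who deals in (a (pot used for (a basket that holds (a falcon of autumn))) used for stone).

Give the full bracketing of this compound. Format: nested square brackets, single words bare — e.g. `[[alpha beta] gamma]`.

[[stone [[[autumn falcon] basket] pot]] [river tanner]]

At the top level: head "tanner" (specifically "river tanner"); modifier "stone autumn falcon basket pot".
Within "stone autumn falcon basket pot", the head is "pot" (specifically "autumn falcon basket pot") and the modifier is "stone".
Within "autumn falcon basket pot", the head is "pot" and the modifier is "autumn falcon basket".
Within "autumn falcon basket", the head is "basket" and the modifier is "autumn falcon".
Within "autumn falcon", the head is "falcon" and the modifier is "autumn".
Within "river tanner", the head is "tanner" and the modifier is "river".
Assembled: [[stone [[[autumn falcon] basket] pot]] [river tanner]].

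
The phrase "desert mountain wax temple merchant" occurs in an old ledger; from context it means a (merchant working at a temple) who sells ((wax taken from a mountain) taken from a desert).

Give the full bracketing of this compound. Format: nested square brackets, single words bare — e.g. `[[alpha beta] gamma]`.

At the top level: head "merchant" (specifically "temple merchant"); modifier "desert mountain wax".
Inside "desert mountain wax": head "wax" (specifically "mountain wax"), modifier "desert".
Inside "mountain wax": head "wax", modifier "mountain".
Inside "temple merchant": head "merchant", modifier "temple".
Putting it together: [[desert [mountain wax]] [temple merchant]].

[[desert [mountain wax]] [temple merchant]]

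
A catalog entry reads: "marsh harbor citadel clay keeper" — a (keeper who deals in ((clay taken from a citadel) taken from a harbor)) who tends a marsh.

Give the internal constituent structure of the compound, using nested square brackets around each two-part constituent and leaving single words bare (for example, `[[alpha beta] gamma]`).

At the top level: head "keeper" (specifically "harbor citadel clay keeper"); modifier "marsh".
"harbor citadel clay keeper" → head "keeper", modifier "harbor citadel clay".
"harbor citadel clay" → head "clay" (specifically "citadel clay"), modifier "harbor".
"citadel clay" → head "clay", modifier "citadel".
Putting it together: [marsh [[harbor [citadel clay]] keeper]].

[marsh [[harbor [citadel clay]] keeper]]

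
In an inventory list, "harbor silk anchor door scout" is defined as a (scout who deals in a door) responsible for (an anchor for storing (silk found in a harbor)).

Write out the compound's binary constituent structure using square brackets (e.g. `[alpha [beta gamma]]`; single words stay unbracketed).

[[[harbor silk] anchor] [door scout]]

Whole compound: head "scout" (specifically "door scout"), modifier "harbor silk anchor".
Inside "harbor silk anchor": head "anchor", modifier "harbor silk".
Inside "harbor silk": head "silk", modifier "harbor".
Inside "door scout": head "scout", modifier "door".
So the structure is [[[harbor silk] anchor] [door scout]].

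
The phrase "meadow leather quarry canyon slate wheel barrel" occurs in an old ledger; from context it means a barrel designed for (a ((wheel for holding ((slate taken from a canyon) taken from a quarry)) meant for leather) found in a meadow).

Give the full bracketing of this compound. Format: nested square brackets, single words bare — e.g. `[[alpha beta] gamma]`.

The outermost head in the paraphrase is "barrel", modified by "meadow leather quarry canyon slate wheel".
Inside "meadow leather quarry canyon slate wheel": head "wheel" (specifically "leather quarry canyon slate wheel"), modifier "meadow".
Inside "leather quarry canyon slate wheel": head "wheel" (specifically "quarry canyon slate wheel"), modifier "leather".
Inside "quarry canyon slate wheel": head "wheel", modifier "quarry canyon slate".
Inside "quarry canyon slate": head "slate" (specifically "canyon slate"), modifier "quarry".
Inside "canyon slate": head "slate", modifier "canyon".
So the structure is [[meadow [leather [[quarry [canyon slate]] wheel]]] barrel].

[[meadow [leather [[quarry [canyon slate]] wheel]]] barrel]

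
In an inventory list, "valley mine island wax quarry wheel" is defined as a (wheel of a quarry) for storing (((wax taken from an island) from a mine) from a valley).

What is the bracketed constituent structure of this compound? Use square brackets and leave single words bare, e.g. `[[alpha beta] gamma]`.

[[valley [mine [island wax]]] [quarry wheel]]

At the top level: head "wheel" (specifically "quarry wheel"); modifier "valley mine island wax".
"valley mine island wax" → head "wax" (specifically "mine island wax"), modifier "valley".
"mine island wax" → head "wax" (specifically "island wax"), modifier "mine".
"island wax" → head "wax", modifier "island".
"quarry wheel" → head "wheel", modifier "quarry".
Assembled: [[valley [mine [island wax]]] [quarry wheel]].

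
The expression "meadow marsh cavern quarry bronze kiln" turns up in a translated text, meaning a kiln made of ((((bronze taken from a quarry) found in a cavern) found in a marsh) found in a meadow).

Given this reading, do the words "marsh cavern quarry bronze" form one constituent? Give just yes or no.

yes

The paraphrase groups the words so that "marsh cavern quarry bronze" is one unit: it corresponds to a single parenthesized sub-phrase.
The full structure is [[meadow [marsh [cavern [quarry bronze]]]] kiln], in which [marsh cavern quarry bronze] is a constituent.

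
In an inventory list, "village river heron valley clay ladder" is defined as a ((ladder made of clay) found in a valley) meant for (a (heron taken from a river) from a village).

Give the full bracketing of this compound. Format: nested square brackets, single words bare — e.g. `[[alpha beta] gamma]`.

[[village [river heron]] [valley [clay ladder]]]

The outermost head in the paraphrase is "ladder" (specifically "valley clay ladder"), modified by "village river heron".
"village river heron" → head "heron" (specifically "river heron"), modifier "village".
"river heron" → head "heron", modifier "river".
"valley clay ladder" → head "ladder" (specifically "clay ladder"), modifier "valley".
"clay ladder" → head "ladder", modifier "clay".
Assembled: [[village [river heron]] [valley [clay ladder]]].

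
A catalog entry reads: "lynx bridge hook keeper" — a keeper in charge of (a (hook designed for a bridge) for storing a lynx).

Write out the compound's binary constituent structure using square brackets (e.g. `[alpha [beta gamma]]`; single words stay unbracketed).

The outermost head in the paraphrase is "keeper", modified by "lynx bridge hook".
Inside "lynx bridge hook": head "hook" (specifically "bridge hook"), modifier "lynx".
Inside "bridge hook": head "hook", modifier "bridge".
Assembled: [[lynx [bridge hook]] keeper].

[[lynx [bridge hook]] keeper]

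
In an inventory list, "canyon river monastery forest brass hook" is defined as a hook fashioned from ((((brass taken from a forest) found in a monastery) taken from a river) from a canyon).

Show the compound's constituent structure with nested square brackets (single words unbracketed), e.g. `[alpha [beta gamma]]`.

At the top level: head "hook"; modifier "canyon river monastery forest brass".
Inside "canyon river monastery forest brass": head "brass" (specifically "river monastery forest brass"), modifier "canyon".
Inside "river monastery forest brass": head "brass" (specifically "monastery forest brass"), modifier "river".
Inside "monastery forest brass": head "brass" (specifically "forest brass"), modifier "monastery".
Inside "forest brass": head "brass", modifier "forest".
Putting it together: [[canyon [river [monastery [forest brass]]]] hook].

[[canyon [river [monastery [forest brass]]]] hook]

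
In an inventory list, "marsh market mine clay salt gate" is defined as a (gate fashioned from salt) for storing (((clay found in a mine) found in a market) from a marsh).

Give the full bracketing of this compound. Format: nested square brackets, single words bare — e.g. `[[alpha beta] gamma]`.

[[marsh [market [mine clay]]] [salt gate]]

The outermost head in the paraphrase is "gate" (specifically "salt gate"), modified by "marsh market mine clay".
Within "marsh market mine clay", the head is "clay" (specifically "market mine clay") and the modifier is "marsh".
Within "market mine clay", the head is "clay" (specifically "mine clay") and the modifier is "market".
Within "mine clay", the head is "clay" and the modifier is "mine".
Within "salt gate", the head is "gate" and the modifier is "salt".
So the structure is [[marsh [market [mine clay]]] [salt gate]].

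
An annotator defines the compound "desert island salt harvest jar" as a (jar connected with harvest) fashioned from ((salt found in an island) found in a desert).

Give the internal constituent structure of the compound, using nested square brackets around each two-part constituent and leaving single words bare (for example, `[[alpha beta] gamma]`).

[[desert [island salt]] [harvest jar]]

At the top level: head "jar" (specifically "harvest jar"); modifier "desert island salt".
"desert island salt" → head "salt" (specifically "island salt"), modifier "desert".
"island salt" → head "salt", modifier "island".
"harvest jar" → head "jar", modifier "harvest".
Putting it together: [[desert [island salt]] [harvest jar]].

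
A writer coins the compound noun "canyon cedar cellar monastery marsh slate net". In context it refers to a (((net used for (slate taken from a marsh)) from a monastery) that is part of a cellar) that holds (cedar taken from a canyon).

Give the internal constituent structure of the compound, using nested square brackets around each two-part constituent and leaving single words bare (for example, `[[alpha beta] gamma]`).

Whole compound: head "net" (specifically "cellar monastery marsh slate net"), modifier "canyon cedar".
"canyon cedar" → head "cedar", modifier "canyon".
"cellar monastery marsh slate net" → head "net" (specifically "monastery marsh slate net"), modifier "cellar".
"monastery marsh slate net" → head "net" (specifically "marsh slate net"), modifier "monastery".
"marsh slate net" → head "net", modifier "marsh slate".
"marsh slate" → head "slate", modifier "marsh".
So the structure is [[canyon cedar] [cellar [monastery [[marsh slate] net]]]].

[[canyon cedar] [cellar [monastery [[marsh slate] net]]]]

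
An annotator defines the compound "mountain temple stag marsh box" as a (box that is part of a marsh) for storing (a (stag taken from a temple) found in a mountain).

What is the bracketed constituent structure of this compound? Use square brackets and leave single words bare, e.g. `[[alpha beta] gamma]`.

[[mountain [temple stag]] [marsh box]]

Overall it is a kind of box (specifically "marsh box"); the modifier is "mountain temple stag".
Inside "mountain temple stag": head "stag" (specifically "temple stag"), modifier "mountain".
Inside "temple stag": head "stag", modifier "temple".
Inside "marsh box": head "box", modifier "marsh".
Putting it together: [[mountain [temple stag]] [marsh box]].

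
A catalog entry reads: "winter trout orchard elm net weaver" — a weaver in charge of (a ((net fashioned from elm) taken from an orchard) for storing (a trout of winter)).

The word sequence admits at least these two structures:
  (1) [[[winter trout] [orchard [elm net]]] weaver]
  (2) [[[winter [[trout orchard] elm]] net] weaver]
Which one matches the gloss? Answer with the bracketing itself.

The paraphrase's head is the "weaver" part ("weaver"); its modifier is "winter trout orchard elm net".
That top-level split, carried through the inner groups, gives [[[winter trout] [orchard [elm net]]] weaver].

[[[winter trout] [orchard [elm net]]] weaver]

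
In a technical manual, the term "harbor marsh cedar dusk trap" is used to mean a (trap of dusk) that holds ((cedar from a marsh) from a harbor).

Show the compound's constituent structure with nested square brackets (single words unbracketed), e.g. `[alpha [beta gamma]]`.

[[harbor [marsh cedar]] [dusk trap]]

Whole compound: head "trap" (specifically "dusk trap"), modifier "harbor marsh cedar".
Within "harbor marsh cedar", the head is "cedar" (specifically "marsh cedar") and the modifier is "harbor".
Within "marsh cedar", the head is "cedar" and the modifier is "marsh".
Within "dusk trap", the head is "trap" and the modifier is "dusk".
So the structure is [[harbor [marsh cedar]] [dusk trap]].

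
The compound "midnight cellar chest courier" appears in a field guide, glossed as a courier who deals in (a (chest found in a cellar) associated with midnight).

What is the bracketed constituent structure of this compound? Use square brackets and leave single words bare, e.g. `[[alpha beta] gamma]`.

Whole compound: head "courier", modifier "midnight cellar chest".
"midnight cellar chest" → head "chest" (specifically "cellar chest"), modifier "midnight".
"cellar chest" → head "chest", modifier "cellar".
So the structure is [[midnight [cellar chest]] courier].

[[midnight [cellar chest]] courier]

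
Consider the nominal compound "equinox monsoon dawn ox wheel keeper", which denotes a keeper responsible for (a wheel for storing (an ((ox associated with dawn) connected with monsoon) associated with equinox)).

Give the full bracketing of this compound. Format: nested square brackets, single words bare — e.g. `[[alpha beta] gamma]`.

[[[equinox [monsoon [dawn ox]]] wheel] keeper]

The outermost head in the paraphrase is "keeper", modified by "equinox monsoon dawn ox wheel".
Inside "equinox monsoon dawn ox wheel": head "wheel", modifier "equinox monsoon dawn ox".
Inside "equinox monsoon dawn ox": head "ox" (specifically "monsoon dawn ox"), modifier "equinox".
Inside "monsoon dawn ox": head "ox" (specifically "dawn ox"), modifier "monsoon".
Inside "dawn ox": head "ox", modifier "dawn".
Putting it together: [[[equinox [monsoon [dawn ox]]] wheel] keeper].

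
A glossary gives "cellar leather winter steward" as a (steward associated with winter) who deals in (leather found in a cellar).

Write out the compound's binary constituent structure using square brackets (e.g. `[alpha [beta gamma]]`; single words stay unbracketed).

[[cellar leather] [winter steward]]

Overall it is a kind of steward (specifically "winter steward"); the modifier is "cellar leather".
"cellar leather" → head "leather", modifier "cellar".
"winter steward" → head "steward", modifier "winter".
Putting it together: [[cellar leather] [winter steward]].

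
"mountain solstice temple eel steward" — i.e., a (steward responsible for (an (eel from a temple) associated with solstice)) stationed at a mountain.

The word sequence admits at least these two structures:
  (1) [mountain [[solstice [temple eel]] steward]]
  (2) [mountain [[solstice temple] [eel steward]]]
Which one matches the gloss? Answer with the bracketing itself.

[mountain [[solstice [temple eel]] steward]]

The paraphrase's head is the "steward" part ("solstice temple eel steward"); its modifier is "mountain".
That top-level split, carried through the inner groups, gives [mountain [[solstice [temple eel]] steward]].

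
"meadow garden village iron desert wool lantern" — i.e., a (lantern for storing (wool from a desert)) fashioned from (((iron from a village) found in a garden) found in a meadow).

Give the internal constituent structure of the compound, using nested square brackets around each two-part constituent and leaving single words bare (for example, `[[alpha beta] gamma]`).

At the top level: head "lantern" (specifically "desert wool lantern"); modifier "meadow garden village iron".
"meadow garden village iron" → head "iron" (specifically "garden village iron"), modifier "meadow".
"garden village iron" → head "iron" (specifically "village iron"), modifier "garden".
"village iron" → head "iron", modifier "village".
"desert wool lantern" → head "lantern", modifier "desert wool".
"desert wool" → head "wool", modifier "desert".
So the structure is [[meadow [garden [village iron]]] [[desert wool] lantern]].

[[meadow [garden [village iron]]] [[desert wool] lantern]]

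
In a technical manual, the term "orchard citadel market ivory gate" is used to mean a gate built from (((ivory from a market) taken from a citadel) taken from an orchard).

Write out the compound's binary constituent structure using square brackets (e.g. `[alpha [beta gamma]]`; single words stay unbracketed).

At the top level: head "gate"; modifier "orchard citadel market ivory".
Inside "orchard citadel market ivory": head "ivory" (specifically "citadel market ivory"), modifier "orchard".
Inside "citadel market ivory": head "ivory" (specifically "market ivory"), modifier "citadel".
Inside "market ivory": head "ivory", modifier "market".
Putting it together: [[orchard [citadel [market ivory]]] gate].

[[orchard [citadel [market ivory]]] gate]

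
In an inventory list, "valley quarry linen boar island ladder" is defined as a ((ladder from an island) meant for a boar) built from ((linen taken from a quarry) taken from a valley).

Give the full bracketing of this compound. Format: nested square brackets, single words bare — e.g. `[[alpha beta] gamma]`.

Overall it is a kind of ladder (specifically "boar island ladder"); the modifier is "valley quarry linen".
Inside "valley quarry linen": head "linen" (specifically "quarry linen"), modifier "valley".
Inside "quarry linen": head "linen", modifier "quarry".
Inside "boar island ladder": head "ladder" (specifically "island ladder"), modifier "boar".
Inside "island ladder": head "ladder", modifier "island".
Assembled: [[valley [quarry linen]] [boar [island ladder]]].

[[valley [quarry linen]] [boar [island ladder]]]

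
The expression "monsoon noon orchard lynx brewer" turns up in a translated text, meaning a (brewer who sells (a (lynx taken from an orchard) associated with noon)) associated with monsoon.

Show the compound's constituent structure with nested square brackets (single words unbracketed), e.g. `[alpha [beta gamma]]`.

At the top level: head "brewer" (specifically "noon orchard lynx brewer"); modifier "monsoon".
Within "noon orchard lynx brewer", the head is "brewer" and the modifier is "noon orchard lynx".
Within "noon orchard lynx", the head is "lynx" (specifically "orchard lynx") and the modifier is "noon".
Within "orchard lynx", the head is "lynx" and the modifier is "orchard".
So the structure is [monsoon [[noon [orchard lynx]] brewer]].

[monsoon [[noon [orchard lynx]] brewer]]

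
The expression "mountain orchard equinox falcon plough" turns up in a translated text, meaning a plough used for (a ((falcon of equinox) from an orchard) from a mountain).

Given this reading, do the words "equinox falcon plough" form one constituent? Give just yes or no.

no

The top-level split is [mountain orchard equinox falcon] [plough]; the full structure is [[mountain [orchard [equinox falcon]]] plough].
"equinox falcon plough" straddles a constituent boundary, so it is not a single unit.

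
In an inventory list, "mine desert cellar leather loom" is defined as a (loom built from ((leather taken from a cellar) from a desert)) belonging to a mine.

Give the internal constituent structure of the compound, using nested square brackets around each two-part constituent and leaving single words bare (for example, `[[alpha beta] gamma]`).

[mine [[desert [cellar leather]] loom]]

At the top level: head "loom" (specifically "desert cellar leather loom"); modifier "mine".
Inside "desert cellar leather loom": head "loom", modifier "desert cellar leather".
Inside "desert cellar leather": head "leather" (specifically "cellar leather"), modifier "desert".
Inside "cellar leather": head "leather", modifier "cellar".
Putting it together: [mine [[desert [cellar leather]] loom]].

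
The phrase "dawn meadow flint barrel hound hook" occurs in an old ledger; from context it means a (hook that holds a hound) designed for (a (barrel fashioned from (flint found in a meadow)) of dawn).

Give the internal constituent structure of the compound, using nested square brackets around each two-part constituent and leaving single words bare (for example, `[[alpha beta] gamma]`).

At the top level: head "hook" (specifically "hound hook"); modifier "dawn meadow flint barrel".
"dawn meadow flint barrel" → head "barrel" (specifically "meadow flint barrel"), modifier "dawn".
"meadow flint barrel" → head "barrel", modifier "meadow flint".
"meadow flint" → head "flint", modifier "meadow".
"hound hook" → head "hook", modifier "hound".
Assembled: [[dawn [[meadow flint] barrel]] [hound hook]].

[[dawn [[meadow flint] barrel]] [hound hook]]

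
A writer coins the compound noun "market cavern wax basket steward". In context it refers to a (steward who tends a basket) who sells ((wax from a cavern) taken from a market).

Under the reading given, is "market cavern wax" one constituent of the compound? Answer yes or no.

yes

The paraphrase groups the words so that "market cavern wax" is one unit: it corresponds to a single parenthesized sub-phrase.
The full structure is [[market [cavern wax]] [basket steward]], in which [market cavern wax] is a constituent.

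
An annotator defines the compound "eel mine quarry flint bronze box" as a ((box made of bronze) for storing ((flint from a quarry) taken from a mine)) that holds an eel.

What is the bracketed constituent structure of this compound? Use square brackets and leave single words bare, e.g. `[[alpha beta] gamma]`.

[eel [[mine [quarry flint]] [bronze box]]]

At the top level: head "box" (specifically "mine quarry flint bronze box"); modifier "eel".
"mine quarry flint bronze box" → head "box" (specifically "bronze box"), modifier "mine quarry flint".
"mine quarry flint" → head "flint" (specifically "quarry flint"), modifier "mine".
"quarry flint" → head "flint", modifier "quarry".
"bronze box" → head "box", modifier "bronze".
Putting it together: [eel [[mine [quarry flint]] [bronze box]]].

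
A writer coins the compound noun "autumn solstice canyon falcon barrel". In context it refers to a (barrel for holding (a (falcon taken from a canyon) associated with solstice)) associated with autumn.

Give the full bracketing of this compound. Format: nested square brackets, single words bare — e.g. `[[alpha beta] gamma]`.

Whole compound: head "barrel" (specifically "solstice canyon falcon barrel"), modifier "autumn".
Within "solstice canyon falcon barrel", the head is "barrel" and the modifier is "solstice canyon falcon".
Within "solstice canyon falcon", the head is "falcon" (specifically "canyon falcon") and the modifier is "solstice".
Within "canyon falcon", the head is "falcon" and the modifier is "canyon".
Assembled: [autumn [[solstice [canyon falcon]] barrel]].

[autumn [[solstice [canyon falcon]] barrel]]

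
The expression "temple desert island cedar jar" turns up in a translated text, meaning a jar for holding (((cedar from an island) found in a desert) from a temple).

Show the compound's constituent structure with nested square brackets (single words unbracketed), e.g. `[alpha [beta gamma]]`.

Whole compound: head "jar", modifier "temple desert island cedar".
Inside "temple desert island cedar": head "cedar" (specifically "desert island cedar"), modifier "temple".
Inside "desert island cedar": head "cedar" (specifically "island cedar"), modifier "desert".
Inside "island cedar": head "cedar", modifier "island".
So the structure is [[temple [desert [island cedar]]] jar].

[[temple [desert [island cedar]]] jar]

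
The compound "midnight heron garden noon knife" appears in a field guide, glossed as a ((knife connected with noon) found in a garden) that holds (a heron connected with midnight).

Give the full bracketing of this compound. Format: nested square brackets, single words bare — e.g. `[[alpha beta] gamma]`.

[[midnight heron] [garden [noon knife]]]

Overall it is a kind of knife (specifically "garden noon knife"); the modifier is "midnight heron".
"midnight heron" → head "heron", modifier "midnight".
"garden noon knife" → head "knife" (specifically "noon knife"), modifier "garden".
"noon knife" → head "knife", modifier "noon".
So the structure is [[midnight heron] [garden [noon knife]]].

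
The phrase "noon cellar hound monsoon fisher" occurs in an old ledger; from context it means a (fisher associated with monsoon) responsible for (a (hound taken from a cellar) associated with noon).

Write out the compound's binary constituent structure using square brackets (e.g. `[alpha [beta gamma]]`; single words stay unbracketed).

[[noon [cellar hound]] [monsoon fisher]]

The outermost head in the paraphrase is "fisher" (specifically "monsoon fisher"), modified by "noon cellar hound".
Within "noon cellar hound", the head is "hound" (specifically "cellar hound") and the modifier is "noon".
Within "cellar hound", the head is "hound" and the modifier is "cellar".
Within "monsoon fisher", the head is "fisher" and the modifier is "monsoon".
Assembled: [[noon [cellar hound]] [monsoon fisher]].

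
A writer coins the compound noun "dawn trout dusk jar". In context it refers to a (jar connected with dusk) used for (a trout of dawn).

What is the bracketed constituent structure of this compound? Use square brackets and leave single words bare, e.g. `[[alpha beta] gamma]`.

The outermost head in the paraphrase is "jar" (specifically "dusk jar"), modified by "dawn trout".
Within "dawn trout", the head is "trout" and the modifier is "dawn".
Within "dusk jar", the head is "jar" and the modifier is "dusk".
So the structure is [[dawn trout] [dusk jar]].

[[dawn trout] [dusk jar]]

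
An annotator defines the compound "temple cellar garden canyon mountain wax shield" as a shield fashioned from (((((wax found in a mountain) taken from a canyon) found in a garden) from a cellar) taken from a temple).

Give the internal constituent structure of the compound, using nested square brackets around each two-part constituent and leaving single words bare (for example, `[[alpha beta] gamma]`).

Whole compound: head "shield", modifier "temple cellar garden canyon mountain wax".
"temple cellar garden canyon mountain wax" → head "wax" (specifically "cellar garden canyon mountain wax"), modifier "temple".
"cellar garden canyon mountain wax" → head "wax" (specifically "garden canyon mountain wax"), modifier "cellar".
"garden canyon mountain wax" → head "wax" (specifically "canyon mountain wax"), modifier "garden".
"canyon mountain wax" → head "wax" (specifically "mountain wax"), modifier "canyon".
"mountain wax" → head "wax", modifier "mountain".
Putting it together: [[temple [cellar [garden [canyon [mountain wax]]]]] shield].

[[temple [cellar [garden [canyon [mountain wax]]]]] shield]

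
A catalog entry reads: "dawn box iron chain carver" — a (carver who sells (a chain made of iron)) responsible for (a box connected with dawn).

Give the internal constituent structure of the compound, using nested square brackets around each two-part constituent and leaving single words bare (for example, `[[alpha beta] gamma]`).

[[dawn box] [[iron chain] carver]]

At the top level: head "carver" (specifically "iron chain carver"); modifier "dawn box".
"dawn box" → head "box", modifier "dawn".
"iron chain carver" → head "carver", modifier "iron chain".
"iron chain" → head "chain", modifier "iron".
Assembled: [[dawn box] [[iron chain] carver]].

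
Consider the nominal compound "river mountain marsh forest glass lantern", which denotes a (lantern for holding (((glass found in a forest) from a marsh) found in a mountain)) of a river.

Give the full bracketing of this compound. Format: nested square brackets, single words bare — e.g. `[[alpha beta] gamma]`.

Whole compound: head "lantern" (specifically "mountain marsh forest glass lantern"), modifier "river".
Inside "mountain marsh forest glass lantern": head "lantern", modifier "mountain marsh forest glass".
Inside "mountain marsh forest glass": head "glass" (specifically "marsh forest glass"), modifier "mountain".
Inside "marsh forest glass": head "glass" (specifically "forest glass"), modifier "marsh".
Inside "forest glass": head "glass", modifier "forest".
Putting it together: [river [[mountain [marsh [forest glass]]] lantern]].

[river [[mountain [marsh [forest glass]]] lantern]]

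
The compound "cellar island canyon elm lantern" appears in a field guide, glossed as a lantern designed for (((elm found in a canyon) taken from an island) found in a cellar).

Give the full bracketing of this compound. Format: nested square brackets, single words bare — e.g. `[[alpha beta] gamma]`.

Overall it is a kind of lantern; the modifier is "cellar island canyon elm".
Within "cellar island canyon elm", the head is "elm" (specifically "island canyon elm") and the modifier is "cellar".
Within "island canyon elm", the head is "elm" (specifically "canyon elm") and the modifier is "island".
Within "canyon elm", the head is "elm" and the modifier is "canyon".
Putting it together: [[cellar [island [canyon elm]]] lantern].

[[cellar [island [canyon elm]]] lantern]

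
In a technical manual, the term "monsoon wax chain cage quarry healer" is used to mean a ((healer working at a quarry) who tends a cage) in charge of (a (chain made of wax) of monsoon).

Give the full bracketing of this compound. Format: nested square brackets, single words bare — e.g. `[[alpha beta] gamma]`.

At the top level: head "healer" (specifically "cage quarry healer"); modifier "monsoon wax chain".
"monsoon wax chain" → head "chain" (specifically "wax chain"), modifier "monsoon".
"wax chain" → head "chain", modifier "wax".
"cage quarry healer" → head "healer" (specifically "quarry healer"), modifier "cage".
"quarry healer" → head "healer", modifier "quarry".
Putting it together: [[monsoon [wax chain]] [cage [quarry healer]]].

[[monsoon [wax chain]] [cage [quarry healer]]]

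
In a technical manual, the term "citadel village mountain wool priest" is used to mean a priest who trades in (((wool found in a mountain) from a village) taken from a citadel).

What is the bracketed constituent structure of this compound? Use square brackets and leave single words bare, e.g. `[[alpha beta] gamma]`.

The outermost head in the paraphrase is "priest", modified by "citadel village mountain wool".
Inside "citadel village mountain wool": head "wool" (specifically "village mountain wool"), modifier "citadel".
Inside "village mountain wool": head "wool" (specifically "mountain wool"), modifier "village".
Inside "mountain wool": head "wool", modifier "mountain".
Assembled: [[citadel [village [mountain wool]]] priest].

[[citadel [village [mountain wool]]] priest]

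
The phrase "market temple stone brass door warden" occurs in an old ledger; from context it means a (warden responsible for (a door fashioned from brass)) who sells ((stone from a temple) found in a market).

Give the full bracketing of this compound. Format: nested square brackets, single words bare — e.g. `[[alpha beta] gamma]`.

[[market [temple stone]] [[brass door] warden]]

Whole compound: head "warden" (specifically "brass door warden"), modifier "market temple stone".
"market temple stone" → head "stone" (specifically "temple stone"), modifier "market".
"temple stone" → head "stone", modifier "temple".
"brass door warden" → head "warden", modifier "brass door".
"brass door" → head "door", modifier "brass".
Assembled: [[market [temple stone]] [[brass door] warden]].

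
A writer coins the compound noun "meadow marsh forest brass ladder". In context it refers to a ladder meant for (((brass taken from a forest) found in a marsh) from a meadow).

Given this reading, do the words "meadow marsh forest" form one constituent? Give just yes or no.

The top-level split is [meadow marsh forest brass] [ladder]; the full structure is [[meadow [marsh [forest brass]]] ladder].
"meadow marsh forest" straddles a constituent boundary, so it is not a single unit.

no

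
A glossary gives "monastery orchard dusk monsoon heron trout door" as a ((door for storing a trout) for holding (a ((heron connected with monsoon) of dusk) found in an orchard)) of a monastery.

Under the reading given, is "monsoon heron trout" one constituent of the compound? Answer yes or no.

no

The top-level split is [monastery] [orchard dusk monsoon heron trout door]; the full structure is [monastery [[orchard [dusk [monsoon heron]]] [trout door]]].
"monsoon heron trout" straddles a constituent boundary, so it is not a single unit.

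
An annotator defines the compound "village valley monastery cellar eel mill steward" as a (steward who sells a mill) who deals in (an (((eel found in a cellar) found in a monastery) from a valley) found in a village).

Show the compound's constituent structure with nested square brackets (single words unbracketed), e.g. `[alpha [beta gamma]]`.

[[village [valley [monastery [cellar eel]]]] [mill steward]]

The outermost head in the paraphrase is "steward" (specifically "mill steward"), modified by "village valley monastery cellar eel".
Inside "village valley monastery cellar eel": head "eel" (specifically "valley monastery cellar eel"), modifier "village".
Inside "valley monastery cellar eel": head "eel" (specifically "monastery cellar eel"), modifier "valley".
Inside "monastery cellar eel": head "eel" (specifically "cellar eel"), modifier "monastery".
Inside "cellar eel": head "eel", modifier "cellar".
Inside "mill steward": head "steward", modifier "mill".
So the structure is [[village [valley [monastery [cellar eel]]]] [mill steward]].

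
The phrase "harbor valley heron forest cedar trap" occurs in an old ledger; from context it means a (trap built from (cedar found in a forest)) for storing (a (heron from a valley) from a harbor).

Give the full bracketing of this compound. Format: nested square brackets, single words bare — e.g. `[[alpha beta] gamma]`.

The outermost head in the paraphrase is "trap" (specifically "forest cedar trap"), modified by "harbor valley heron".
Within "harbor valley heron", the head is "heron" (specifically "valley heron") and the modifier is "harbor".
Within "valley heron", the head is "heron" and the modifier is "valley".
Within "forest cedar trap", the head is "trap" and the modifier is "forest cedar".
Within "forest cedar", the head is "cedar" and the modifier is "forest".
Putting it together: [[harbor [valley heron]] [[forest cedar] trap]].

[[harbor [valley heron]] [[forest cedar] trap]]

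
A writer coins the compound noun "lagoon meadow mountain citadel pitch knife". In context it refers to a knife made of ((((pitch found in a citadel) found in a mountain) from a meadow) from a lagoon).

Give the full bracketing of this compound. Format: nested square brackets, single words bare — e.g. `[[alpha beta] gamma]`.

At the top level: head "knife"; modifier "lagoon meadow mountain citadel pitch".
Within "lagoon meadow mountain citadel pitch", the head is "pitch" (specifically "meadow mountain citadel pitch") and the modifier is "lagoon".
Within "meadow mountain citadel pitch", the head is "pitch" (specifically "mountain citadel pitch") and the modifier is "meadow".
Within "mountain citadel pitch", the head is "pitch" (specifically "citadel pitch") and the modifier is "mountain".
Within "citadel pitch", the head is "pitch" and the modifier is "citadel".
Putting it together: [[lagoon [meadow [mountain [citadel pitch]]]] knife].

[[lagoon [meadow [mountain [citadel pitch]]]] knife]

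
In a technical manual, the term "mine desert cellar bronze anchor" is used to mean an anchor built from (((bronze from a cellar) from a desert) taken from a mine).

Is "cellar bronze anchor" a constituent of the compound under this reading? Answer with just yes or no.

no

The top-level split is [mine desert cellar bronze] [anchor]; the full structure is [[mine [desert [cellar bronze]]] anchor].
"cellar bronze anchor" straddles a constituent boundary, so it is not a single unit.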